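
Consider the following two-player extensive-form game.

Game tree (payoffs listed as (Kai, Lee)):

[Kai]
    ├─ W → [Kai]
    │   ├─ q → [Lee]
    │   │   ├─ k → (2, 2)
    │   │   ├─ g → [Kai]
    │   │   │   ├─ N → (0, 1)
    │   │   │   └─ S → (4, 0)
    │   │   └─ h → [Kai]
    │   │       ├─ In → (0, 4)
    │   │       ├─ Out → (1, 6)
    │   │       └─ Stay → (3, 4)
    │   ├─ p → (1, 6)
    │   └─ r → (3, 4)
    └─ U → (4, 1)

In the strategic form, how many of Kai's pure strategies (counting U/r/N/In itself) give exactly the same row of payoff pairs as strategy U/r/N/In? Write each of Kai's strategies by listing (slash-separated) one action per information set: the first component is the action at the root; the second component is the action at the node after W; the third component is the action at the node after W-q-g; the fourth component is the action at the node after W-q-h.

Row for U/r/N/In (columns k, g, h): (4,1) (4,1) (4,1).
Under U/r/N/In, Kai's choice at the node after W and at the node after W-q-g and at the node after W-q-h can never be reached regardless of what Lee does, so varying those choices leaves every outcome unchanged.
Holding the reachable choices fixed and varying the unreachable ones freely already gives 3 × 2 × 3 = 18 equivalent strategies.
No other strategy reproduces this row, so those 18 are the full class: U/q/N/In, U/q/N/Out, U/q/N/Stay, U/q/S/In, U/q/S/Out, U/q/S/Stay, U/p/N/In, U/p/N/Out, U/p/N/Stay, U/p/S/In, U/p/S/Out, U/p/S/Stay, U/r/N/In, U/r/N/Out, U/r/N/Stay, U/r/S/In, U/r/S/Out, U/r/S/Stay.

18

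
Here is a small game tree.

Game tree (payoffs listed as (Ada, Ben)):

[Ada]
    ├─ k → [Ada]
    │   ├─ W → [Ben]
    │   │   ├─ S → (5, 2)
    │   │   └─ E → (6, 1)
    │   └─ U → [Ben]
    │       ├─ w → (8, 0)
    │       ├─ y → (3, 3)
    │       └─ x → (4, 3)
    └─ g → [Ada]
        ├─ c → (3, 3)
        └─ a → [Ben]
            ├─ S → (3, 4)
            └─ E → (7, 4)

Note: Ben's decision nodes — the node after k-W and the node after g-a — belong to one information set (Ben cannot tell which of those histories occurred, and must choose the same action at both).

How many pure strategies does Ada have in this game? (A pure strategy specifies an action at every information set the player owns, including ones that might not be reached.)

Ada owns the root with actions {k, g} — two choices.
Ada owns the node after k with actions {W, U} — two choices.
Ada owns the node after g with actions {c, a} — two choices.
A pure strategy fixes one action at each information set independently, so the count is the product 2 × 2 × 2 = 8.

8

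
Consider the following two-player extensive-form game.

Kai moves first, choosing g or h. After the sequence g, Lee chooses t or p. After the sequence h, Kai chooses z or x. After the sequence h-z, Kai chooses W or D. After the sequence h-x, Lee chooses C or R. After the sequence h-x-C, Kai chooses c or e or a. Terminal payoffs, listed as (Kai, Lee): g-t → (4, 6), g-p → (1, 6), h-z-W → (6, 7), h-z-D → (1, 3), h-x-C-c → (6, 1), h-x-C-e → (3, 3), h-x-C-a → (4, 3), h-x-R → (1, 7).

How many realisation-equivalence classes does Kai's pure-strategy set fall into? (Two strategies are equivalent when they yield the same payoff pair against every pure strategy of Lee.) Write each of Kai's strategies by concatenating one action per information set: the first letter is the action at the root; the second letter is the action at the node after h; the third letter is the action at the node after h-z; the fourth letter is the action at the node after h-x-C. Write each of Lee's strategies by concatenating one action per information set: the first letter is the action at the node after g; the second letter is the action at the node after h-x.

6

Kai has 24 pure strategies: gzWc, gzWe, gzWa, gzDc, gzDe, gzDa, gxWc, gxWe, gxWa, gxDc, gxDe, gxDa, hzWc, hzWe, hzWa, hzDc, hzDe, hzDa, hxWc, hxWe, hxWa, hxDc, hxDe, hxDa. Columns: tC, tR, pC, pR.
{gzWc, gzWe, gzWa, gzDc, gzDe, gzDa, gxWc, gxWe, gxWa, gxDc, gxDe, gxDa} → row (4,6) (4,6) (1,6) (1,6)
{hzWc, hzWe, hzWa} → row (6,7) (6,7) (6,7) (6,7)
{hzDc, hzDe, hzDa} → row (1,3) (1,3) (1,3) (1,3)
{hxWc, hxDc} → row (6,1) (1,7) (6,1) (1,7)
{hxWe, hxDe} → row (3,3) (1,7) (3,3) (1,7)
{hxWa, hxDa} → row (4,3) (1,7) (4,3) (1,7)
That's 6 distinct rows out of 24 strategies.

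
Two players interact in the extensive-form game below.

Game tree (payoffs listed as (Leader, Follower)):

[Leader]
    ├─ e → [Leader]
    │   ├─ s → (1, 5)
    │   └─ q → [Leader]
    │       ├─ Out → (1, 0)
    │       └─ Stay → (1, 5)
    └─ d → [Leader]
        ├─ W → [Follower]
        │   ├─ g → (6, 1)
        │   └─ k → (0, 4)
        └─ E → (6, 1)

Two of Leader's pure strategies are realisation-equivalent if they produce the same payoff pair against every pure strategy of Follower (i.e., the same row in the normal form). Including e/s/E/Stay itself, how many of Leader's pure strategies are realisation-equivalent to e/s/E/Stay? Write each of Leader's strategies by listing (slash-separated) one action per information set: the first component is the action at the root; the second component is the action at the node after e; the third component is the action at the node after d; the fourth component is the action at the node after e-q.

Row for e/s/E/Stay (columns g, k): (1,5) (1,5).
Under e/s/E/Stay, Leader's choice at the node after d and at the node after e-q can never be reached regardless of what Follower does, so varying those choices leaves every outcome unchanged.
Holding the reachable choices fixed and varying the unreachable ones freely already gives 2 × 2 = 4 equivalent strategies.
Checking the remaining rows, e/q/W/Stay, e/q/E/Stay also happen to give the same payoffs in every column, bringing the total to 6: e/s/W/Out, e/s/W/Stay, e/s/E/Out, e/s/E/Stay, e/q/W/Stay, e/q/E/Stay.

6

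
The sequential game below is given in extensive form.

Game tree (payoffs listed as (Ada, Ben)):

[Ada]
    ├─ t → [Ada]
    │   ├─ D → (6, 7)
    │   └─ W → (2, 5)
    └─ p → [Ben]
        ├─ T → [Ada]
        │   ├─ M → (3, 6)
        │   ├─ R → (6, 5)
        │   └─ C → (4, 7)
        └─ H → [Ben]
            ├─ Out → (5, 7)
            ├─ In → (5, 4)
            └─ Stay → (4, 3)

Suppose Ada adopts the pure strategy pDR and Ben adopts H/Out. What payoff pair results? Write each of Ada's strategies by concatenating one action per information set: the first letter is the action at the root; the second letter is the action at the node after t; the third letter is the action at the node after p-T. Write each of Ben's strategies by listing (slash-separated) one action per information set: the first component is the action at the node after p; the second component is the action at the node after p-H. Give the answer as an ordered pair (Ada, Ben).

(5, 7)

Trace the play path from the root:
  Ada plays p
  Ben plays H at [p]
  Ben plays Out at [p-H]
→ terminal payoff (5, 7).
(Ada's choice at the node after t is never reached on this path, so it doesn't affect the outcome.)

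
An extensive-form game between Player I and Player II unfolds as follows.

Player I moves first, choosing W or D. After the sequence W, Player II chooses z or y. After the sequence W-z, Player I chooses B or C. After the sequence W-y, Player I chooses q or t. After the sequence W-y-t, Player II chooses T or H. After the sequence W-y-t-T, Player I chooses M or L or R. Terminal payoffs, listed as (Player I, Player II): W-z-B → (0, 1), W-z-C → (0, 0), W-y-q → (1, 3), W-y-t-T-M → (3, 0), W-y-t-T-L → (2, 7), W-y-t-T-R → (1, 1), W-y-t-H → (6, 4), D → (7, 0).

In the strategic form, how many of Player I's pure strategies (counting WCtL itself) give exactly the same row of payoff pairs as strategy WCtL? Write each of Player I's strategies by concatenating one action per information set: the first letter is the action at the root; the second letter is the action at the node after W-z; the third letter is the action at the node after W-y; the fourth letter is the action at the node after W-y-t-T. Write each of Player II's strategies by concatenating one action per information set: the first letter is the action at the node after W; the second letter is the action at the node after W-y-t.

1

Row for WCtL (columns zT, zH, yT, yH): (0,0) (0,0) (2,7) (6,4).
Every one of Player I's information sets is on the play path for some reply by Player II when Player I follows WCtL.
Changing the action at any of them therefore changes at least one column, so only WCtL itself gives this row.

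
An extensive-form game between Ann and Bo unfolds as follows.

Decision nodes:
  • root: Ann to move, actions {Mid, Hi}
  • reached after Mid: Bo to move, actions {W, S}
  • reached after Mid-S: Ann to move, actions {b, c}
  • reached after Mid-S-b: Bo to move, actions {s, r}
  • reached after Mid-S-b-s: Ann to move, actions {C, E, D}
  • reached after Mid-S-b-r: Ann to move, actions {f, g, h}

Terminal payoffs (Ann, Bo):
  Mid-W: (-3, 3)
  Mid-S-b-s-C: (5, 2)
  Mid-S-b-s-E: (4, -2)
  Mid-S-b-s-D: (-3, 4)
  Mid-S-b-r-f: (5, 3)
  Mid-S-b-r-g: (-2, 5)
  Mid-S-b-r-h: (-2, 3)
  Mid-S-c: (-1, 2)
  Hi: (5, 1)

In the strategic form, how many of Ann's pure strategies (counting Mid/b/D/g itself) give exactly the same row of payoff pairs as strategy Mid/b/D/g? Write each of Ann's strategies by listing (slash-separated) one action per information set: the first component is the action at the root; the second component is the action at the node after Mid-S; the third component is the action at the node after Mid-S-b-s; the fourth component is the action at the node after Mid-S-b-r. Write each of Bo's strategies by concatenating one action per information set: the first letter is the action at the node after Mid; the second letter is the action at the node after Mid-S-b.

Row for Mid/b/D/g (columns Ws, Wr, Ss, Sr): (-3,3) (-3,3) (-3,4) (-2,5).
Every one of Ann's information sets is on the play path for some reply by Bo when Ann follows Mid/b/D/g.
Changing the action at any of them therefore changes at least one column, so only Mid/b/D/g itself gives this row.

1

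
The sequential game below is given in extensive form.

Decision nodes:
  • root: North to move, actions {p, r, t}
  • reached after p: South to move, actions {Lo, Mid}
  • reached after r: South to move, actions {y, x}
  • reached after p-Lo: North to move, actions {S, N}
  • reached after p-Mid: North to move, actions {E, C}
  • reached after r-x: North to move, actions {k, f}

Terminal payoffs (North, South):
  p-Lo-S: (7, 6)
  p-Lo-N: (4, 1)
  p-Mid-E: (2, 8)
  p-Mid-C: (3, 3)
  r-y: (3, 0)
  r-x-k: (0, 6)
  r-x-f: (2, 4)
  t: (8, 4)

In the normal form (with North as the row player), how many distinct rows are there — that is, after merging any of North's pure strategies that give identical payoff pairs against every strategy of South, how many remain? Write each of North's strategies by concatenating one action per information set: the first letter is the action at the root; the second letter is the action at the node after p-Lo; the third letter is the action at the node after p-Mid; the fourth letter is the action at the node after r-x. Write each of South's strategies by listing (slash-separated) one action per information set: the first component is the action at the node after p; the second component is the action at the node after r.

North has 24 pure strategies: pSEk, pSEf, pSCk, pSCf, pNEk, pNEf, pNCk, pNCf, rSEk, rSEf, rSCk, rSCf, rNEk, rNEf, rNCk, rNCf, tSEk, tSEf, tSCk, tSCf, tNEk, tNEf, tNCk, tNCf. Columns: Lo/y, Lo/x, Mid/y, Mid/x.
{pSEk, pSEf} → row (7,6) (7,6) (2,8) (2,8)
{pSCk, pSCf} → row (7,6) (7,6) (3,3) (3,3)
{pNEk, pNEf} → row (4,1) (4,1) (2,8) (2,8)
{pNCk, pNCf} → row (4,1) (4,1) (3,3) (3,3)
{rSEk, rSCk, rNEk, rNCk} → row (3,0) (0,6) (3,0) (0,6)
{rSEf, rSCf, rNEf, rNCf} → row (3,0) (2,4) (3,0) (2,4)
{tSEk, tSEf, tSCk, tSCf, tNEk, tNEf, tNCk, tNCf} → row (8,4) (8,4) (8,4) (8,4)
That's 7 distinct rows out of 24 strategies.

7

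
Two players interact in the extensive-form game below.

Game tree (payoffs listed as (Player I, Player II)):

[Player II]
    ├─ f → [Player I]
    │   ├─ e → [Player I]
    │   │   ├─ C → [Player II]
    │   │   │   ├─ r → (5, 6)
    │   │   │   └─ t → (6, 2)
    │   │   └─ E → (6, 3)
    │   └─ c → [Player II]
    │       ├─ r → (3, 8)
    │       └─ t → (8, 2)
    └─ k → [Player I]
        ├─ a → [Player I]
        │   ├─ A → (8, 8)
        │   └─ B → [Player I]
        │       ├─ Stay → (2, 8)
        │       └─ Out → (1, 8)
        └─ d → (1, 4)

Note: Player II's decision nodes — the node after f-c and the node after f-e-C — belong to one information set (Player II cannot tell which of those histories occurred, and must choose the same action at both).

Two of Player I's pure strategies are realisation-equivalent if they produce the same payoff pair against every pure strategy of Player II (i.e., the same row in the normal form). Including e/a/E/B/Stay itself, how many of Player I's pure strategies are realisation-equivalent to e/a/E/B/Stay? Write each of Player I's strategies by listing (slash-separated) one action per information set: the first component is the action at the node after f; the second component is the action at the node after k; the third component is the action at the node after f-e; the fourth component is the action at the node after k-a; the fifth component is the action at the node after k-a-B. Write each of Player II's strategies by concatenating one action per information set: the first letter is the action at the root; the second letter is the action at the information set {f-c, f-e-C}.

Row for e/a/E/B/Stay (columns fr, ft, kr, kt): (6,3) (6,3) (2,8) (2,8).
Every one of Player I's information sets is on the play path for some reply by Player II when Player I follows e/a/E/B/Stay.
Changing the action at any of them therefore changes at least one column, so only e/a/E/B/Stay itself gives this row.

1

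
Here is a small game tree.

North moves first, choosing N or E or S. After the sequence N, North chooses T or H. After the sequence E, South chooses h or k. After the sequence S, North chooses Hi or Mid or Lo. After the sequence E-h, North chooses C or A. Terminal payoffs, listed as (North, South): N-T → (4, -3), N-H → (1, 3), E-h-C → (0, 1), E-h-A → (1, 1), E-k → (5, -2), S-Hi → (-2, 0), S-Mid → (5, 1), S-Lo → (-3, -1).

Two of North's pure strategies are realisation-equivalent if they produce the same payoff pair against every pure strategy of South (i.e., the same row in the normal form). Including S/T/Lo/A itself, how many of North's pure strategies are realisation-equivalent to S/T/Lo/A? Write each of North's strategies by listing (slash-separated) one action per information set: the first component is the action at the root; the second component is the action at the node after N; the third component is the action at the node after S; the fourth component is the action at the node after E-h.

Row for S/T/Lo/A (columns h, k): (-3,-1) (-3,-1).
Under S/T/Lo/A, North's choice at the node after N and at the node after E-h can never be reached regardless of what South does, so varying those choices leaves every outcome unchanged.
Holding the reachable choices fixed and varying the unreachable ones freely already gives 2 × 2 = 4 equivalent strategies.
No other strategy reproduces this row, so those 4 are the full class: S/T/Lo/C, S/T/Lo/A, S/H/Lo/C, S/H/Lo/A.

4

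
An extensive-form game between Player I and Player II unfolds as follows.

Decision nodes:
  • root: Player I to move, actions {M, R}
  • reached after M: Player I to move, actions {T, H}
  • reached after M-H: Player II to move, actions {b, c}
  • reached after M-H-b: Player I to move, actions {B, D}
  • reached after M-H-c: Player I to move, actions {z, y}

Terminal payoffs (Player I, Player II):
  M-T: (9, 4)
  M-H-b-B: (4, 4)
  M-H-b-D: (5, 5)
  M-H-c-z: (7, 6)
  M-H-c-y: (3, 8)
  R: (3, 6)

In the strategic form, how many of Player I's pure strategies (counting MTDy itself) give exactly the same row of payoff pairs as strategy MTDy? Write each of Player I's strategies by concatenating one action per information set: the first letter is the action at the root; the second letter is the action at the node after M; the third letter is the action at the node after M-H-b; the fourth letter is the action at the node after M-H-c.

4

Row for MTDy (columns b, c): (9,4) (9,4).
Under MTDy, Player I's choice at the node after M-H-b and at the node after M-H-c can never be reached regardless of what Player II does, so varying those choices leaves every outcome unchanged.
Holding the reachable choices fixed and varying the unreachable ones freely already gives 2 × 2 = 4 equivalent strategies.
No other strategy reproduces this row, so those 4 are the full class: MTBz, MTBy, MTDz, MTDy.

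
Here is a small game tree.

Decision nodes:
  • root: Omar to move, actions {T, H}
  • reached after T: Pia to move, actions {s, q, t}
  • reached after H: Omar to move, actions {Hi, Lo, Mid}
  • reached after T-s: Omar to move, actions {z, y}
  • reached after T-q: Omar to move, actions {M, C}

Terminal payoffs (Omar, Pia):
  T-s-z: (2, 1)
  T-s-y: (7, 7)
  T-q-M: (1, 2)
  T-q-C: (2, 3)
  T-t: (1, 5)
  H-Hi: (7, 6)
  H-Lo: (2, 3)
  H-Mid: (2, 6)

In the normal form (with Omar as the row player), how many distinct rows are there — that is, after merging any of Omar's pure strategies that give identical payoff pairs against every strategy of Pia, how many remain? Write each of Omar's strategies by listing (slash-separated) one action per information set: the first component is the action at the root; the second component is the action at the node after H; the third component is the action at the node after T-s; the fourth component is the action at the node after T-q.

7

Omar has 24 pure strategies: T/Hi/z/M, T/Hi/z/C, T/Hi/y/M, T/Hi/y/C, T/Lo/z/M, T/Lo/z/C, T/Lo/y/M, T/Lo/y/C, T/Mid/z/M, T/Mid/z/C, T/Mid/y/M, T/Mid/y/C, H/Hi/z/M, H/Hi/z/C, H/Hi/y/M, H/Hi/y/C, H/Lo/z/M, H/Lo/z/C, H/Lo/y/M, H/Lo/y/C, H/Mid/z/M, H/Mid/z/C, H/Mid/y/M, H/Mid/y/C. Columns: s, q, t.
{T/Hi/z/M, T/Lo/z/M, T/Mid/z/M} → row (2,1) (1,2) (1,5)
{T/Hi/z/C, T/Lo/z/C, T/Mid/z/C} → row (2,1) (2,3) (1,5)
{T/Hi/y/M, T/Lo/y/M, T/Mid/y/M} → row (7,7) (1,2) (1,5)
{T/Hi/y/C, T/Lo/y/C, T/Mid/y/C} → row (7,7) (2,3) (1,5)
{H/Hi/z/M, H/Hi/z/C, H/Hi/y/M, H/Hi/y/C} → row (7,6) (7,6) (7,6)
{H/Lo/z/M, H/Lo/z/C, H/Lo/y/M, H/Lo/y/C} → row (2,3) (2,3) (2,3)
{H/Mid/z/M, H/Mid/z/C, H/Mid/y/M, H/Mid/y/C} → row (2,6) (2,6) (2,6)
That's 7 distinct rows out of 24 strategies.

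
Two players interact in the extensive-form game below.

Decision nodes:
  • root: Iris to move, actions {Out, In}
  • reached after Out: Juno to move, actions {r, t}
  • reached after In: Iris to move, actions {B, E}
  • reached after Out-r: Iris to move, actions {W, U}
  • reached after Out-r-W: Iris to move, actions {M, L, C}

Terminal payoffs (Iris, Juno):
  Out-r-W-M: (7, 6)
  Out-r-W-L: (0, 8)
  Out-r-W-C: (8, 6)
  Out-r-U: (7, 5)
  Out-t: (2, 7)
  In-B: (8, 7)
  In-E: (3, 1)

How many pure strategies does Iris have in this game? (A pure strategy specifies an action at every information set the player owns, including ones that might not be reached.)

24

Iris owns the root with actions {Out, In} — two choices.
Iris owns the node after In with actions {B, E} — two choices.
Iris owns the node after Out-r with actions {W, U} — two choices.
Iris owns the node after Out-r-W with actions {M, L, C} — three choices.
A pure strategy fixes one action at each information set independently, so the count is the product 2 × 2 × 2 × 3 = 24.
(For reference, Juno has 2 pure strategies, giving a 24×2 normal-form matrix.)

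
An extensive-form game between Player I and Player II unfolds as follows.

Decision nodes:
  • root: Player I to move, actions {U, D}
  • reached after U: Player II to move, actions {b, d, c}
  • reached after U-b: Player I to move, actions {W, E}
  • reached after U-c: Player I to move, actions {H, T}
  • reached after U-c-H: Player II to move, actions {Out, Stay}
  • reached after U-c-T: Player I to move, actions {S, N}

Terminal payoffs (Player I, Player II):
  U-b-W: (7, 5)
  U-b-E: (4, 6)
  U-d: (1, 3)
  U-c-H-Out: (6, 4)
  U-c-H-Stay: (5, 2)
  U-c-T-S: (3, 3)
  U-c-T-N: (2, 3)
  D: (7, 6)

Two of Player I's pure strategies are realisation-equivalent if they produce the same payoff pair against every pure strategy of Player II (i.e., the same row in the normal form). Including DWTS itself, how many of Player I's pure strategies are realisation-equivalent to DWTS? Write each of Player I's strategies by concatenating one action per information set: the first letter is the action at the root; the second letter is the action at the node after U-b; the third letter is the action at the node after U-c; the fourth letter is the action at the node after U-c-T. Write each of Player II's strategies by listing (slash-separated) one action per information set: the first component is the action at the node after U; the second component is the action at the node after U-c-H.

Row for DWTS (columns b/Out, b/Stay, d/Out, d/Stay, c/Out, c/Stay): (7,6) (7,6) (7,6) (7,6) (7,6) (7,6).
Under DWTS, Player I's choice at the node after U-b and at the node after U-c and at the node after U-c-T can never be reached regardless of what Player II does, so varying those choices leaves every outcome unchanged.
Holding the reachable choices fixed and varying the unreachable ones freely already gives 2 × 2 × 2 = 8 equivalent strategies.
No other strategy reproduces this row, so those 8 are the full class: DWHS, DWHN, DWTS, DWTN, DEHS, DEHN, DETS, DETN.

8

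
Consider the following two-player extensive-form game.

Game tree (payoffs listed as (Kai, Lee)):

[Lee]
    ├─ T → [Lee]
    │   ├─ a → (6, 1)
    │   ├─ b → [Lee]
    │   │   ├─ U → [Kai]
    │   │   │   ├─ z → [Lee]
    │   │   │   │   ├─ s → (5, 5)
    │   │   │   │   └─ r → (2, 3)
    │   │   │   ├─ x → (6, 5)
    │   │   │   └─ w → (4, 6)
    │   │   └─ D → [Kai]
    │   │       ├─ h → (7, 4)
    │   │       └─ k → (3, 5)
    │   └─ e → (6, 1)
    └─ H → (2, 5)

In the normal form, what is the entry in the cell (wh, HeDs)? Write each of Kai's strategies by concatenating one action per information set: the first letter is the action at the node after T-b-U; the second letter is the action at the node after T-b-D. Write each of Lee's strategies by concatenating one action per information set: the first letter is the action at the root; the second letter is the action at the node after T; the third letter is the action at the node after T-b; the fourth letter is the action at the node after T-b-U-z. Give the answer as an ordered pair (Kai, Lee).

(2, 5)

Trace the play path from the root:
  Lee plays H
→ terminal payoff (2, 5).
(Kai's choice at the node after T-b-U is never reached on this path, so it doesn't affect the outcome.)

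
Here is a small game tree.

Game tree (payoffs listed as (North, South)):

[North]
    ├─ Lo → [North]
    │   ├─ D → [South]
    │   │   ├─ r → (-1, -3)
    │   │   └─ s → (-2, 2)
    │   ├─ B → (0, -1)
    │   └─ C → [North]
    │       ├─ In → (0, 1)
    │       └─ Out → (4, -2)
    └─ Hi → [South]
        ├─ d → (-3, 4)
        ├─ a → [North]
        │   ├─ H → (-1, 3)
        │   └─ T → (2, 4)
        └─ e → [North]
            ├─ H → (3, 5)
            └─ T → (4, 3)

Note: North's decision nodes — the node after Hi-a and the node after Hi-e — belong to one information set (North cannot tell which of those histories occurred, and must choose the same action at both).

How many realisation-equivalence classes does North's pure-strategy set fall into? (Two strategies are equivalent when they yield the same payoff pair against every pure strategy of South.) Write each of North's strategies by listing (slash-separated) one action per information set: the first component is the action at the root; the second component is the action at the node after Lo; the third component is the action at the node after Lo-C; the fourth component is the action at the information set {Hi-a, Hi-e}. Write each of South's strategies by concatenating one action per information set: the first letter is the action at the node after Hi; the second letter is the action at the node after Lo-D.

North has 24 pure strategies: Lo/D/In/H, Lo/D/In/T, Lo/D/Out/H, Lo/D/Out/T, Lo/B/In/H, Lo/B/In/T, Lo/B/Out/H, Lo/B/Out/T, Lo/C/In/H, Lo/C/In/T, Lo/C/Out/H, Lo/C/Out/T, Hi/D/In/H, Hi/D/In/T, Hi/D/Out/H, Hi/D/Out/T, Hi/B/In/H, Hi/B/In/T, Hi/B/Out/H, Hi/B/Out/T, Hi/C/In/H, Hi/C/In/T, Hi/C/Out/H, Hi/C/Out/T. Columns: dr, ds, ar, as, er, es.
{Lo/D/In/H, Lo/D/In/T, Lo/D/Out/H, Lo/D/Out/T} → row (-1,-3) (-2,2) (-1,-3) (-2,2) (-1,-3) (-2,2)
{Lo/B/In/H, Lo/B/In/T, Lo/B/Out/H, Lo/B/Out/T} → row (0,-1) (0,-1) (0,-1) (0,-1) (0,-1) (0,-1)
{Lo/C/In/H, Lo/C/In/T} → row (0,1) (0,1) (0,1) (0,1) (0,1) (0,1)
{Lo/C/Out/H, Lo/C/Out/T} → row (4,-2) (4,-2) (4,-2) (4,-2) (4,-2) (4,-2)
{Hi/D/In/H, Hi/D/Out/H, Hi/B/In/H, Hi/B/Out/H, Hi/C/In/H, Hi/C/Out/H} → row (-3,4) (-3,4) (-1,3) (-1,3) (3,5) (3,5)
{Hi/D/In/T, Hi/D/Out/T, Hi/B/In/T, Hi/B/Out/T, Hi/C/In/T, Hi/C/Out/T} → row (-3,4) (-3,4) (2,4) (2,4) (4,3) (4,3)
That's 6 distinct rows out of 24 strategies.

6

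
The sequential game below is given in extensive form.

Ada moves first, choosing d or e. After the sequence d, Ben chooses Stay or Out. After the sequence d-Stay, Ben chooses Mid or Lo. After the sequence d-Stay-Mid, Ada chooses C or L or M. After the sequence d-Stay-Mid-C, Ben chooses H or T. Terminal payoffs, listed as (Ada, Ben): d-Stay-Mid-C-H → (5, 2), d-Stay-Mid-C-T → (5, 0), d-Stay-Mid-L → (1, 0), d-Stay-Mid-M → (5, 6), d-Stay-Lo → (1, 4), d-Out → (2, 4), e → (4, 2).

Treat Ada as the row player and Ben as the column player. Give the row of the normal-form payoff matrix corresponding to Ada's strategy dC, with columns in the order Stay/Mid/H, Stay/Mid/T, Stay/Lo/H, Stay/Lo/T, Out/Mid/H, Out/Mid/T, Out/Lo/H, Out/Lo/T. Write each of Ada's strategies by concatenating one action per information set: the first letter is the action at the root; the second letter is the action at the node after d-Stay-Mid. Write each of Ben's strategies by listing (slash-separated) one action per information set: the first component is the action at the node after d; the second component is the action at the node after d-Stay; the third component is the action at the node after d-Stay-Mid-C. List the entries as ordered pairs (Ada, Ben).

(5,2) (5,0) (1,4) (1,4) (2,4) (2,4) (2,4) (2,4)

vs Stay/Mid/H: Ada plays d → Ben plays Stay at [d] → Ben plays Mid at [d-Stay] → Ada plays C at [d-Stay-Mid] → Ben plays H at [d-Stay-Mid-C] → (5, 2)
vs Stay/Mid/T: Ada plays d → Ben plays Stay at [d] → Ben plays Mid at [d-Stay] → Ada plays C at [d-Stay-Mid] → Ben plays T at [d-Stay-Mid-C] → (5, 0)
vs Stay/Lo/H: Ada plays d → Ben plays Stay at [d] → Ben plays Lo at [d-Stay] → (1, 4)
vs Stay/Lo/T: Ada plays d → Ben plays Stay at [d] → Ben plays Lo at [d-Stay] → (1, 4)
vs Out/Mid/H: Ada plays d → Ben plays Out at [d] → (2, 4)
vs Out/Mid/T: Ada plays d → Ben plays Out at [d] → (2, 4)
vs Out/Lo/H: Ada plays d → Ben plays Out at [d] → (2, 4)
vs Out/Lo/T: Ada plays d → Ben plays Out at [d] → (2, 4)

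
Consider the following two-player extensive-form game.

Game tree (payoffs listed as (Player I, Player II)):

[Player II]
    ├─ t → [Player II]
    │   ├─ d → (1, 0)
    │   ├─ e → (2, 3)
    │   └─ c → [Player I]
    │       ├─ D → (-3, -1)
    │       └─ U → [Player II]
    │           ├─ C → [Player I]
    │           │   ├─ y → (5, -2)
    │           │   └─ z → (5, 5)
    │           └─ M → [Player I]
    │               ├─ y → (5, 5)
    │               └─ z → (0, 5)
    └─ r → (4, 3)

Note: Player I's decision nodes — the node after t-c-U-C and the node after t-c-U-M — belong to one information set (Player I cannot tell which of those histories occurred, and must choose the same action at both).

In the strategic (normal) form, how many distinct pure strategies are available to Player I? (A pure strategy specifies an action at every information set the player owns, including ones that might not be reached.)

Player I owns the node after t-c with actions {D, U} — two choices.
Player I owns the information set {t-c-U-C, t-c-U-M} with actions {y, z} — two choices.
A pure strategy fixes one action at each information set independently, so the count is the product 2 × 2 = 4.
(For reference, Player II has 12 pure strategies, giving a 4×12 normal-form matrix.)

4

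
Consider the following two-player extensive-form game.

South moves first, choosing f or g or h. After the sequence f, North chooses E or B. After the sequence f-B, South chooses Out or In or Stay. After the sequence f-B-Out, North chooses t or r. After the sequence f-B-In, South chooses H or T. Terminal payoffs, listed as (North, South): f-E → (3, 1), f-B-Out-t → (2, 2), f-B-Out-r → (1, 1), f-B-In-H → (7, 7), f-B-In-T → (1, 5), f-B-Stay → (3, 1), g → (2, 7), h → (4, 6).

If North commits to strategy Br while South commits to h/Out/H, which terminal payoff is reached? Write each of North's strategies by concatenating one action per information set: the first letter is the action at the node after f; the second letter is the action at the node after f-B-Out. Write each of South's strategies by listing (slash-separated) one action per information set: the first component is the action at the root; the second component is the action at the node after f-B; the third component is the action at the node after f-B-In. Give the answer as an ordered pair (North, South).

(4, 6)

Trace the play path from the root:
  South plays h
→ terminal payoff (4, 6).
(North's choice at the node after f is never reached on this path, so it doesn't affect the outcome.)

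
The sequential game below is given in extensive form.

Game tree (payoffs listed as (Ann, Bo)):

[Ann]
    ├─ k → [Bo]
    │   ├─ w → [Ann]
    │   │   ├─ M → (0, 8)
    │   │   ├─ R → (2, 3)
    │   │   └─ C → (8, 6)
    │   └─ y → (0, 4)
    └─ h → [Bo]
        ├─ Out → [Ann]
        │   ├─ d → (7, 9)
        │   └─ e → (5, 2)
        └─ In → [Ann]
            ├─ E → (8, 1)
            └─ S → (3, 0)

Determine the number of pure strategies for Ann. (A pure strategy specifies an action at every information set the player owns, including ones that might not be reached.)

Ann owns the root with actions {k, h} — two choices.
Ann owns the node after k-w with actions {M, R, C} — three choices.
Ann owns the node after h-Out with actions {d, e} — two choices.
Ann owns the node after h-In with actions {E, S} — two choices.
A pure strategy fixes one action at each information set independently, so the count is the product 2 × 3 × 2 × 2 = 24.
(For reference, Bo has 4 pure strategies, giving a 24×4 normal-form matrix.)

24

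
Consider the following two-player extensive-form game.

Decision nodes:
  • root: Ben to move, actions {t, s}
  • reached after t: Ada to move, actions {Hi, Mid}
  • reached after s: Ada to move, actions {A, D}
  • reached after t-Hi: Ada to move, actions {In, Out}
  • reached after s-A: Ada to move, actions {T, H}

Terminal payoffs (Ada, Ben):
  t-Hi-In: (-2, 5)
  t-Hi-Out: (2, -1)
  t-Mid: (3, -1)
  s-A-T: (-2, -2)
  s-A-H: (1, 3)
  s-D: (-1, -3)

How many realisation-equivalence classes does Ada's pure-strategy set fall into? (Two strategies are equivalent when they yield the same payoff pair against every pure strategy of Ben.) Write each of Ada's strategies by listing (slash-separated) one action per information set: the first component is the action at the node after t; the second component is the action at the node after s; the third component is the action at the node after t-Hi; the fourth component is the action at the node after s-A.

Ada has 16 pure strategies: Hi/A/In/T, Hi/A/In/H, Hi/A/Out/T, Hi/A/Out/H, Hi/D/In/T, Hi/D/In/H, Hi/D/Out/T, Hi/D/Out/H, Mid/A/In/T, Mid/A/In/H, Mid/A/Out/T, Mid/A/Out/H, Mid/D/In/T, Mid/D/In/H, Mid/D/Out/T, Mid/D/Out/H. Columns: t, s.
{Hi/A/In/T} → row (-2,5) (-2,-2)
{Hi/A/In/H} → row (-2,5) (1,3)
{Hi/A/Out/T} → row (2,-1) (-2,-2)
{Hi/A/Out/H} → row (2,-1) (1,3)
{Hi/D/In/T, Hi/D/In/H} → row (-2,5) (-1,-3)
{Hi/D/Out/T, Hi/D/Out/H} → row (2,-1) (-1,-3)
{Mid/A/In/T, Mid/A/Out/T} → row (3,-1) (-2,-2)
{Mid/A/In/H, Mid/A/Out/H} → row (3,-1) (1,3)
{Mid/D/In/T, Mid/D/In/H, Mid/D/Out/T, Mid/D/Out/H} → row (3,-1) (-1,-3)
That's 9 distinct rows out of 16 strategies.

9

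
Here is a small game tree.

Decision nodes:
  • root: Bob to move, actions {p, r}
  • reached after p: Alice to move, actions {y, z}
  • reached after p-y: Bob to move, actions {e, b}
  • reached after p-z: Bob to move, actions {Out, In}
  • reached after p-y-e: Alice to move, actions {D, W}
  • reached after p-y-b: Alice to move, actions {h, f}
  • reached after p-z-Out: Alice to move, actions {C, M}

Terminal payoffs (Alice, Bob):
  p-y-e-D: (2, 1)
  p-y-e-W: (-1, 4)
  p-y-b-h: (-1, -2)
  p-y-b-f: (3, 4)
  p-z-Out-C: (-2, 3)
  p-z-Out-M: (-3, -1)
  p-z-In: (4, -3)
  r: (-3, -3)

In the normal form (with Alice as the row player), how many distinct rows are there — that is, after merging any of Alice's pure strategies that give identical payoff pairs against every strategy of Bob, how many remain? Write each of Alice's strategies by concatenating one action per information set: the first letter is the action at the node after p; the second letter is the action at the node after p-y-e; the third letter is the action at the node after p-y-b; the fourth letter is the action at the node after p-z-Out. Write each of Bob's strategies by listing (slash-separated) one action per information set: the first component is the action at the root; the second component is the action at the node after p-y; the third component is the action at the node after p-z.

Alice has 16 pure strategies: yDhC, yDhM, yDfC, yDfM, yWhC, yWhM, yWfC, yWfM, zDhC, zDhM, zDfC, zDfM, zWhC, zWhM, zWfC, zWfM. Columns: p/e/Out, p/e/In, p/b/Out, p/b/In, r/e/Out, r/e/In, r/b/Out, r/b/In.
{yDhC, yDhM} → row (2,1) (2,1) (-1,-2) (-1,-2) (-3,-3) (-3,-3) (-3,-3) (-3,-3)
{yDfC, yDfM} → row (2,1) (2,1) (3,4) (3,4) (-3,-3) (-3,-3) (-3,-3) (-3,-3)
{yWhC, yWhM} → row (-1,4) (-1,4) (-1,-2) (-1,-2) (-3,-3) (-3,-3) (-3,-3) (-3,-3)
{yWfC, yWfM} → row (-1,4) (-1,4) (3,4) (3,4) (-3,-3) (-3,-3) (-3,-3) (-3,-3)
{zDhC, zDfC, zWhC, zWfC} → row (-2,3) (4,-3) (-2,3) (4,-3) (-3,-3) (-3,-3) (-3,-3) (-3,-3)
{zDhM, zDfM, zWhM, zWfM} → row (-3,-1) (4,-3) (-3,-1) (4,-3) (-3,-3) (-3,-3) (-3,-3) (-3,-3)
That's 6 distinct rows out of 16 strategies.

6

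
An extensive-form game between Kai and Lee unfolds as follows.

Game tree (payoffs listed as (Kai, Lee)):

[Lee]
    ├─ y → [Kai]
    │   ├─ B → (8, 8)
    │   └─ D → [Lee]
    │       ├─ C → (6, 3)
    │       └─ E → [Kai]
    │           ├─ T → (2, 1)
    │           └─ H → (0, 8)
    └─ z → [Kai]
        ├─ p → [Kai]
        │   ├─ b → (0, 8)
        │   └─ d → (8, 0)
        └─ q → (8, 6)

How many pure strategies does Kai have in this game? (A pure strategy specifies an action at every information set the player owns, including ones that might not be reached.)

Kai owns the node after y with actions {B, D} — two choices.
Kai owns the node after z with actions {p, q} — two choices.
Kai owns the node after z-p with actions {b, d} — two choices.
Kai owns the node after y-D-E with actions {T, H} — two choices.
A pure strategy fixes one action at each information set independently, so the count is the product 2 × 2 × 2 × 2 = 16.
(For reference, Lee has 4 pure strategies, giving a 16×4 normal-form matrix.)

16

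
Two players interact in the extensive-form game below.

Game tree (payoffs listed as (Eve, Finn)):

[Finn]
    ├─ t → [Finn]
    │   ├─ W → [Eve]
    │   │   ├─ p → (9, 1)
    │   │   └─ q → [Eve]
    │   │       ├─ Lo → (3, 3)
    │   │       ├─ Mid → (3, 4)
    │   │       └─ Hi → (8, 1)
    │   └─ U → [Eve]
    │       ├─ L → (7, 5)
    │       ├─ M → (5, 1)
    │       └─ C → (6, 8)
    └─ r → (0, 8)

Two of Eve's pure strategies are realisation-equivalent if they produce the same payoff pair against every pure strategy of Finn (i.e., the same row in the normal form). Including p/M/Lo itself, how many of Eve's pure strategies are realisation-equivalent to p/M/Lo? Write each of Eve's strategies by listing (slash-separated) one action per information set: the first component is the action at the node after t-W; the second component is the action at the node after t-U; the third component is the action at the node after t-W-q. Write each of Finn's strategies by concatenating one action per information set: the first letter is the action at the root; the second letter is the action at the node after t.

Row for p/M/Lo (columns tW, tU, rW, rU): (9,1) (5,1) (0,8) (0,8).
Under p/M/Lo, Eve's choice at the node after t-W-q can never be reached regardless of what Finn does, so varying those choices leaves every outcome unchanged.
Holding the reachable choices fixed and varying the unreachable one freely already gives 3 equivalent strategies.
No other strategy reproduces this row, so those 3 are the full class: p/M/Lo, p/M/Mid, p/M/Hi.

3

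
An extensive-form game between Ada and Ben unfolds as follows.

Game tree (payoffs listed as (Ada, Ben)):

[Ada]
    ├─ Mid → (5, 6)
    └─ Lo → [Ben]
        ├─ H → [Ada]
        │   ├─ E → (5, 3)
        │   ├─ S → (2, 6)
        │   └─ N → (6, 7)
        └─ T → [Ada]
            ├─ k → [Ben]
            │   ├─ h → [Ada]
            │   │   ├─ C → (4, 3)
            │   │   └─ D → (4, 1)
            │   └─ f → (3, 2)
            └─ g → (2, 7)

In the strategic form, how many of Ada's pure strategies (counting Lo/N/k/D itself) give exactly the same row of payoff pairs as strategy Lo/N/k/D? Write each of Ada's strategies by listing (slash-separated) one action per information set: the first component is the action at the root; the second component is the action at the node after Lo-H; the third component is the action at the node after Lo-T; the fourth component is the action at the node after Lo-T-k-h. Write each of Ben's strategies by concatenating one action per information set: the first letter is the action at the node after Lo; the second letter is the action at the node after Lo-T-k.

Row for Lo/N/k/D (columns Hh, Hf, Th, Tf): (6,7) (6,7) (4,1) (3,2).
Every one of Ada's information sets is on the play path for some reply by Ben when Ada follows Lo/N/k/D.
Changing the action at any of them therefore changes at least one column, so only Lo/N/k/D itself gives this row.

1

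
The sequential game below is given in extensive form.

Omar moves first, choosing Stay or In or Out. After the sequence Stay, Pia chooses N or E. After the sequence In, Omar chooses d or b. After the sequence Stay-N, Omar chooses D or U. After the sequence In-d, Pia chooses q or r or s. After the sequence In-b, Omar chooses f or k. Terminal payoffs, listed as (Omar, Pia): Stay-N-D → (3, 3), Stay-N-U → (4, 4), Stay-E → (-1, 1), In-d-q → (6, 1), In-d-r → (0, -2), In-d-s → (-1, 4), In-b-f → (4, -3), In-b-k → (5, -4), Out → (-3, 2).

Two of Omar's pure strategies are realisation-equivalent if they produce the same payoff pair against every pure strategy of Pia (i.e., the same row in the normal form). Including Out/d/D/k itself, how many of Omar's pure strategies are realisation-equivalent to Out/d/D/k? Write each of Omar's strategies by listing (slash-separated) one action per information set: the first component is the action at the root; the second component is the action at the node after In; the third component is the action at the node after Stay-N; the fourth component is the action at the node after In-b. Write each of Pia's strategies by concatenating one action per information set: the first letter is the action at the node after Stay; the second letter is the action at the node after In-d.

Row for Out/d/D/k (columns Nq, Nr, Ns, Eq, Er, Es): (-3,2) (-3,2) (-3,2) (-3,2) (-3,2) (-3,2).
Under Out/d/D/k, Omar's choice at the node after In and at the node after Stay-N and at the node after In-b can never be reached regardless of what Pia does, so varying those choices leaves every outcome unchanged.
Holding the reachable choices fixed and varying the unreachable ones freely already gives 2 × 2 × 2 = 8 equivalent strategies.
No other strategy reproduces this row, so those 8 are the full class: Out/d/D/f, Out/d/D/k, Out/d/U/f, Out/d/U/k, Out/b/D/f, Out/b/D/k, Out/b/U/f, Out/b/U/k.

8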